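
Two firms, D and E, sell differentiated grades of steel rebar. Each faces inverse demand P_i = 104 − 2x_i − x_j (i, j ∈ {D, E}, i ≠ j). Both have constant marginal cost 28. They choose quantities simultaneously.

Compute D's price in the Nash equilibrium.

Firm D's profit: π = x_D(104 − 2x_D − x_E) − 28x_D.
∂π/∂x_D = 76 − 4x_D − x_E = 0 ⇒ x_D = 19 − 0.25x_E.
The game is symmetric, so in equilibrium x_E = x_D: the reaction function gives 1.25x_D = 19, hence x_D = 15.2.
P_D = 104 − 2·15.2 − 15.2 = 58.4.

58.4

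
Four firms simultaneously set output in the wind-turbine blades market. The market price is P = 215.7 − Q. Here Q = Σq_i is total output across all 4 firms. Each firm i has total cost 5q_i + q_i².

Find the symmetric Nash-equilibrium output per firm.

30.1

A representative firm's profit is π_i = q_i(215.7 − Q) − 5q_i − q_i², with Q = q_i + Σ_{j≠i} q_j.
First-order condition: 210.7 − 4q_i − Σ_{j≠i} q_j = 0.
With identical firms, set every q_j = q: then 210.7 − 4q − 3q = 0, i.e. q = 210.7/7 = 30.1.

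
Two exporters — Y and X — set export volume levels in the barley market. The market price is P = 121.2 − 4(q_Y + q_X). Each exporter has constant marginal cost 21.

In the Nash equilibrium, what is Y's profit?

278.89

Exporter Y's profit: π = q_Y(121.2 − 4(q_Y + q_X)) − 21q_Y.
∂π/∂q_Y = 100.2 − 8q_Y − 4q_X = 0, so q_Y = 12.525 − 0.5q_X.
By symmetry q_X = q_Y; substituting into the reaction function, 1.5q_Y = 12.525 and q_Y = 8.35.
Price P = 121.2 − 4·16.7 = 54.4.
Y's profit: (54.4 − 21)·8.35 = 278.89.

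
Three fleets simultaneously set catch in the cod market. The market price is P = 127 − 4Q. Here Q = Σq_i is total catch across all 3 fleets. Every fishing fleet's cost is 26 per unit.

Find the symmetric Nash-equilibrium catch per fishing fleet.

6.3125

A representative fishing fleet's profit is π_i = q_i(127 − 4Q) − 26q_i, with Q = q_i + Σ_{j≠i} q_j.
First-order condition: 101 − 8q_i − 4Σ_{j≠i} q_j = 0.
Imposing symmetry (q_j = q for all j) turns Σ_{j≠i} q_j into 2q, so 101 = 16q and q = 6.3125.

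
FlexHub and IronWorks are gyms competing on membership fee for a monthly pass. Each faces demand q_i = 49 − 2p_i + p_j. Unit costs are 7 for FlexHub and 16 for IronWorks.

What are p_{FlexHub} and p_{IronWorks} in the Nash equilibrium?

22.2, 25.8

FlexHub's profit: π = (p_{FlexHub} − 7)(49 − 2p_{FlexHub} + p_{IronWorks}).
∂π/∂p_{FlexHub} = 63 − 4p_{FlexHub} + p_{IronWorks} = 0 ⇒ p_{FlexHub} = 15.75 + 0.25p_{IronWorks}.
Similarly p_{IronWorks} = 20.25 + 0.25p_{FlexHub}.
Substituting the second reaction function into the first: p_{FlexHub} = 15.75 + 0.25(20.25 + 0.25p_{FlexHub}), which gives 0.9375p_{FlexHub} = 20.8125 ⇒ p_{FlexHub} = 22.2.
Then p_{IronWorks} = 20.25 + 0.25·22.2 = 25.8.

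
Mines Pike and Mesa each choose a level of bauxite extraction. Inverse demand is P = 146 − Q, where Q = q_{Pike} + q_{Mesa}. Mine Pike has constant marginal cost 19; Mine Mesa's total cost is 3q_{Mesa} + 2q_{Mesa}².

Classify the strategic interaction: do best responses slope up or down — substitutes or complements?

strategic substitutes

Mine Pike's profit: π = q_{Pike}(146 − (q_{Pike} + q_{Mesa})) − 19q_{Pike}.
∂π/∂q_{Pike} = 127 − 2q_{Pike} − q_{Mesa} = 0, so q_{Pike} = 63.5 − 0.5q_{Mesa}.
The best-response slope dq_{Pike}/dq_{Mesa} = −0.5 < 0: the reaction function is downward-sloping, so the choices are strategic substitutes.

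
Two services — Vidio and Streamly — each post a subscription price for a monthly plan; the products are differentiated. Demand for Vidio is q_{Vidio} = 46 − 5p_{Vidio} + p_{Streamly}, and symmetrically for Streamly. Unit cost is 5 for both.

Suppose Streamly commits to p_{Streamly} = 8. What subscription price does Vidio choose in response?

7.9

Vidio's profit: π = (p_{Vidio} − 5)(46 − 5p_{Vidio} + p_{Streamly}).
∂π/∂p_{Vidio} = 71 − 10p_{Vidio} + p_{Streamly} = 0 ⇒ p_{Vidio} = 7.1 + 0.1p_{Streamly}.
At p_{Streamly} = 8: p_{Vidio} = 7.1 + 0.1·8 = 7.9.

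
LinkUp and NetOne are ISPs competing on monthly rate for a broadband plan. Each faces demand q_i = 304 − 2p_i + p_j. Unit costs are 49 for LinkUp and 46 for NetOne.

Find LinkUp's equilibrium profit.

14314.32

LinkUp's profit: π = (p_{LinkUp} − 49)(304 − 2p_{LinkUp} + p_{NetOne}).
∂π/∂p_{LinkUp} = 402 − 4p_{LinkUp} + p_{NetOne} = 0 ⇒ p_{LinkUp} = 100.5 + 0.25p_{NetOne}.
Similarly p_{NetOne} = 99 + 0.25p_{LinkUp}.
Plugging p_{NetOne} into LinkUp's best response: p_{LinkUp} = 100.5 + 0.25(99 + 0.25p_{LinkUp}) ⇒ 0.9375p_{LinkUp} = 125.25, so p_{LinkUp} = 133.6.
Then p_{NetOne} = 99 + 0.25·133.6 = 132.4.
q_{LinkUp} = 304 − 2·133.6 + 132.4 = 169.2.
Profit = (133.6 − 49)·169.2 = 14314.32.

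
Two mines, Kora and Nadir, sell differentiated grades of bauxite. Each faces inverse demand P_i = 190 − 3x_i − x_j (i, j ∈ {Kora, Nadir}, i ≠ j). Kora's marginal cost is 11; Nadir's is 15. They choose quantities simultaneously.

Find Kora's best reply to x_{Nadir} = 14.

Mine Kora's profit: π = x_{Kora}(190 − 3x_{Kora} − x_{Nadir}) − 11x_{Kora}.
∂π/∂x_{Kora} = 179 − 6x_{Kora} − x_{Nadir} = 0 ⇒ x_{Kora} = 179/6 − (1/6)x_{Nadir}.
At x_{Nadir} = 14: x_{Kora} = 179/6 − (1/6)·14 = 27.5.

27.5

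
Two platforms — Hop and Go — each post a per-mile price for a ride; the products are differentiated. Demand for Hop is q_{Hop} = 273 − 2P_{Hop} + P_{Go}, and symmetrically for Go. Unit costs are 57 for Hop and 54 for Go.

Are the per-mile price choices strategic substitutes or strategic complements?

strategic complements

Hop's profit: π = (P_{Hop} − 57)(273 − 2P_{Hop} + P_{Go}).
∂π/∂P_{Hop} = 387 − 4P_{Hop} + P_{Go} = 0 ⇒ P_{Hop} = 96.75 + 0.25P_{Go}.
The best-response slope dP_{Hop}/dP_{Go} = 0.25 > 0: the reaction function is upward-sloping, so the choices are strategic complements.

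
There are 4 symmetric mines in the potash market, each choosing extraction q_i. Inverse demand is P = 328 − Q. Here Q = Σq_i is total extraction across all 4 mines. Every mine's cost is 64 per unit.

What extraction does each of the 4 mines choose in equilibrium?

52.8

A representative mine's profit is π_i = q_i(328 − Q) − 64q_i, with Q = q_i + Σ_{j≠i} q_j.
First-order condition: 264 − 2q_i − Σ_{j≠i} q_j = 0.
Imposing symmetry (q_j = q for all j) turns Σ_{j≠i} q_j into 3q, so 264 = 5q and q = 52.8.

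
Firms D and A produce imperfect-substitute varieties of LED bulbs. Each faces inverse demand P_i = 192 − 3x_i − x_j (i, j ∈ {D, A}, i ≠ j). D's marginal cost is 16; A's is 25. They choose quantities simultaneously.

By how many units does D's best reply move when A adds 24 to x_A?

-4

Firm D's profit: π = x_D(192 − 3x_D − x_A) − 16x_D.
∂π/∂x_D = 176 − 6x_D − x_A = 0 ⇒ x_D = 88/3 − (1/6)x_A.
The reaction-function slope is −1/6, so a 24-unit rise in x_A moves x_D by −1/6 × 24 = −4. D's best response falls — the actions are strategic substitutes.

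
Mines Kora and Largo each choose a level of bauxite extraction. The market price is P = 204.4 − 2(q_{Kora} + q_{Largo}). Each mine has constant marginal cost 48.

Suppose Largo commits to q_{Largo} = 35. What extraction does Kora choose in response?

21.6

Mine Kora's profit: π = q_{Kora}(204.4 − 2(q_{Kora} + q_{Largo})) − 48q_{Kora}.
∂π/∂q_{Kora} = 156.4 − 4q_{Kora} − 2q_{Largo} = 0, so q_{Kora} = 39.1 − 0.5q_{Largo}.
At q_{Largo} = 35: q_{Kora} = 39.1 − 0.5·35 = 21.6.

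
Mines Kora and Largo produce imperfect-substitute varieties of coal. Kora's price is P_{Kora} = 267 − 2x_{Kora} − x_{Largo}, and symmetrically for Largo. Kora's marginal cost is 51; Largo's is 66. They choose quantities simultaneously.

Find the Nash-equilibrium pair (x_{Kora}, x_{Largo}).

44.2, 39.2

Mine Kora's profit: π = x_{Kora}(267 − 2x_{Kora} − x_{Largo}) − 51x_{Kora}.
∂π/∂x_{Kora} = 216 − 4x_{Kora} − x_{Largo} = 0 ⇒ x_{Kora} = 54 − 0.25x_{Largo}.
Similarly x_{Largo} = 50.25 − 0.25x_{Kora}.
Solving the two reaction functions simultaneously: (1 − (−0.25)(−0.25))x_{Kora} = 54 − 0.25·50.25, so 0.9375x_{Kora} = 41.4375 and x_{Kora} = 44.2.
Then x_{Largo} = 50.25 − 0.25·44.2 = 39.2.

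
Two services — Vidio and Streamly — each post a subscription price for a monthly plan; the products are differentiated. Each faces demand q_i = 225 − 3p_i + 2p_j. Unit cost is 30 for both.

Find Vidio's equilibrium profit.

Vidio's profit: π = (p_{Vidio} − 30)(225 − 3p_{Vidio} + 2p_{Streamly}).
∂π/∂p_{Vidio} = 315 − 6p_{Vidio} + 2p_{Streamly} = 0 ⇒ p_{Vidio} = 52.5 + (1/3)p_{Streamly}.
Setting p_{Vidio} = p_{Streamly} in the reaction function: p_{Vidio} = 52.5 + (1/3)p_{Vidio}, so p_{Vidio} = 52.5 / (2/3) = 78.75.
q_{Vidio} = 225 − 3·78.75 + 2·78.75 = 146.25.
Profit = (78.75 − 30)·146.25 = 7129.6875.

7129.6875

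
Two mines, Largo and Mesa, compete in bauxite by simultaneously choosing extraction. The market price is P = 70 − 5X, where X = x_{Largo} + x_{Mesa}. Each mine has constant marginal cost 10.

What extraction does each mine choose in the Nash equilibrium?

4

Mine Largo's profit: π = x_{Largo}(70 − 5(x_{Largo} + x_{Mesa})) − 10x_{Largo}.
∂π/∂x_{Largo} = 60 − 10x_{Largo} − 5x_{Mesa} = 0, so x_{Largo} = 6 − 0.5x_{Mesa}.
By symmetry x_{Mesa} = x_{Largo}; substituting into the reaction function, 1.5x_{Largo} = 6 and x_{Largo} = 4.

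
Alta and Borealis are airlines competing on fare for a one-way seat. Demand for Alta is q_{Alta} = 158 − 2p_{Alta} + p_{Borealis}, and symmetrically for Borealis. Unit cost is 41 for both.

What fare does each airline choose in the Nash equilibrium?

Alta's profit: π = (p_{Alta} − 41)(158 − 2p_{Alta} + p_{Borealis}).
∂π/∂p_{Alta} = 240 − 4p_{Alta} + p_{Borealis} = 0 ⇒ p_{Alta} = 60 + 0.25p_{Borealis}.
The game is symmetric, so in equilibrium p_{Borealis} = p_{Alta}: the reaction function gives 0.75p_{Alta} = 60, hence p_{Alta} = 80.

80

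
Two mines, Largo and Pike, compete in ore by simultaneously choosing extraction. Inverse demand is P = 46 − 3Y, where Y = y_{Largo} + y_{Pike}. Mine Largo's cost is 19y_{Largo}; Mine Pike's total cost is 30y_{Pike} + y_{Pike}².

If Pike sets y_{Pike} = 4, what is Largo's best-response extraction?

2.5

Mine Largo's profit: π = y_{Largo}(46 − 3(y_{Largo} + y_{Pike})) − 19y_{Largo}.
∂π/∂y_{Largo} = 27 − 6y_{Largo} − 3y_{Pike} = 0, so y_{Largo} = 4.5 − 0.5y_{Pike}.
At y_{Pike} = 4: y_{Largo} = 4.5 − 0.5·4 = 2.5.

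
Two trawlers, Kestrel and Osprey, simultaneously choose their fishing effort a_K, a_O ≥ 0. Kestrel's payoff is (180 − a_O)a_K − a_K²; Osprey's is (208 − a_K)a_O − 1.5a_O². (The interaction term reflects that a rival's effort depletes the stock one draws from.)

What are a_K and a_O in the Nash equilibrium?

Expanding Kestrel's payoff: 180a_K − a_Oa_K − a_K².
∂π/∂a_K = 180 − a_O − 2a_K = 0, so a_K = 90 − 0.5a_O.
Likewise for Osprey: a_O = 208/3 − (1/3)a_K.
Plugging a_O into Kestrel's best response: a_K = 90 − 0.5(208/3 − (1/3)a_K) ⇒ (5/6)a_K = 166/3, so a_K = 66.4.
Then a_O = 208/3 − (1/3)·66.4 = 47.2.

66.4, 47.2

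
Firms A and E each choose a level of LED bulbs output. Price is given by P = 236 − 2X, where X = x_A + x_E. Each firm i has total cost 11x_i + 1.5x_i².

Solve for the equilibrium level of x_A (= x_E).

Firm A's profit: π = x_A(236 − 2(x_A + x_E)) − 11x_A − 1.5x_A².
∂π/∂x_A = 225 − 7x_A − 2x_E = 0, so x_A = 225/7 − (2/7)x_E.
By symmetry x_E = x_A; substituting into the reaction function, (9/7)x_A = 225/7 and x_A = 25.

25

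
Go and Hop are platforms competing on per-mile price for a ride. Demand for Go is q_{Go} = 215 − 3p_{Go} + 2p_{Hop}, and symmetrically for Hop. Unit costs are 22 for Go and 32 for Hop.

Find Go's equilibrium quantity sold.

Go's profit: π = (p_{Go} − 22)(215 − 3p_{Go} + 2p_{Hop}).
∂π/∂p_{Go} = 281 − 6p_{Go} + 2p_{Hop} = 0 ⇒ p_{Go} = 281/6 + (1/3)p_{Hop}.
Similarly p_{Hop} = 311/6 + (1/3)p_{Go}.
Solving the two reaction functions simultaneously: (1 − (1/3)(1/3))p_{Go} = 281/6 + (1/3)·(311/6), so (8/9)p_{Go} = 577/9 and p_{Go} = 72.125.
Then p_{Hop} = 311/6 + (1/3)·72.125 = 75.875.
q_{Go} = 215 − 3·72.125 + 2·75.875 = 150.375.

150.375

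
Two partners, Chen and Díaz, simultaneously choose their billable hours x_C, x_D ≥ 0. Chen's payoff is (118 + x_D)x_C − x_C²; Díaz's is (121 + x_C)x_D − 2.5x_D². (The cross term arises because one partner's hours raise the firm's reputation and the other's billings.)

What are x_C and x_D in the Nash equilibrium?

Expanding Chen's payoff: 118x_C + x_Dx_C − x_C².
∂π/∂x_C = 118 + x_D − 2x_C = 0, so x_C = 59 + 0.5x_D.
Likewise for Díaz: x_D = 24.2 + 0.2x_C.
Substituting the second reaction function into the first: x_C = 59 + 0.5(24.2 + 0.2x_C), which gives 0.9x_C = 71.1 ⇒ x_C = 79.
Then x_D = 24.2 + 0.2·79 = 40.

79, 40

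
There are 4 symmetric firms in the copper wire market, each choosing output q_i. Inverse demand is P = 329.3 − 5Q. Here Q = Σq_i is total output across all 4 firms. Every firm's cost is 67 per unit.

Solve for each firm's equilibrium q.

10.492

A representative firm's profit is π_i = q_i(329.3 − 5Q) − 67q_i, with Q = q_i + Σ_{j≠i} q_j.
First-order condition: 262.3 − 10q_i − 5Σ_{j≠i} q_j = 0.
Imposing symmetry (q_j = q for all j) turns Σ_{j≠i} q_j into 3q, so 262.3 = 25q and q = 10.492.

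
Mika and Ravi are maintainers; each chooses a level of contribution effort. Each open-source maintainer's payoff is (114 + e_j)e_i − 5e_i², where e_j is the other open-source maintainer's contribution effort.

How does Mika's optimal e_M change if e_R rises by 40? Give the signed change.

4

Mika's payoff is (114 + e_R)e_M − 5e_M².
∂π/∂e_M = 114 + e_R − 10e_M = 0, so e_M = 11.4 + 0.1e_R.
The reaction-function slope is 0.1, so a 40-unit rise in e_R moves e_M by 0.1 × 40 = 4. Mika's best response rises — the actions are strategic complements.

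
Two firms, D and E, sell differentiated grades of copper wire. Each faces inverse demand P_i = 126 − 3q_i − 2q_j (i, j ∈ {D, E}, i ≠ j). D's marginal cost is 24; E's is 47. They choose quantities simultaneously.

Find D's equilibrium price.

Firm D's profit: π = q_D(126 − 3q_D − 2q_E) − 24q_D.
∂π/∂q_D = 102 − 6q_D − 2q_E = 0 ⇒ q_D = 17 − (1/3)q_E.
Similarly q_E = 79/6 − (1/3)q_D.
Substituting the second reaction function into the first: q_D = 17 − (1/3)(79/6 − (1/3)q_D), which gives (8/9)q_D = 227/18 ⇒ q_D = 14.1875.
Then q_E = 79/6 − (1/3)·14.1875 = 8.4375.
P_D = 126 − 3·14.1875 − 2·8.4375 = 66.5625.

66.5625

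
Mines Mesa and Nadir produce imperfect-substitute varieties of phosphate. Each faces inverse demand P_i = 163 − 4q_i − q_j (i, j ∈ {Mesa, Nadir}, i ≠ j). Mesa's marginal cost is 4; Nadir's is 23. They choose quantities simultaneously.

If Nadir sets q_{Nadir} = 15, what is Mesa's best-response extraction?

18

Mine Mesa's profit: π = q_{Mesa}(163 − 4q_{Mesa} − q_{Nadir}) − 4q_{Mesa}.
∂π/∂q_{Mesa} = 159 − 8q_{Mesa} − q_{Nadir} = 0 ⇒ q_{Mesa} = 19.875 − 0.125q_{Nadir}.
At q_{Nadir} = 15: q_{Mesa} = 19.875 − 0.125·15 = 18.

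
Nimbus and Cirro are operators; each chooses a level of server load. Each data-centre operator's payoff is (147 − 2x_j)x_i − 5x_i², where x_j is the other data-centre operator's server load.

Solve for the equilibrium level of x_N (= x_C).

12.25

Nimbus's payoff is (147 − 2x_C)x_N − 5x_N².
∂π/∂x_N = 147 − 2x_C − 10x_N = 0, so x_N = 14.7 − 0.2x_C.
Setting x_N = x_C in the reaction function: x_N = 14.7 − 0.2x_N, so x_N = 14.7 / 1.2 = 12.25.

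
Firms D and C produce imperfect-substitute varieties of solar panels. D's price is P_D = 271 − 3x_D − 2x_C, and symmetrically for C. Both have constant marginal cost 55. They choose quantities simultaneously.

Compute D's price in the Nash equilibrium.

Firm D's profit: π = x_D(271 − 3x_D − 2x_C) − 55x_D.
∂π/∂x_D = 216 − 6x_D − 2x_C = 0 ⇒ x_D = 36 − (1/3)x_C.
By symmetry x_C = x_D; substituting into the reaction function, (4/3)x_D = 36 and x_D = 27.
P_D = 271 − 3·27 − 2·27 = 136.

136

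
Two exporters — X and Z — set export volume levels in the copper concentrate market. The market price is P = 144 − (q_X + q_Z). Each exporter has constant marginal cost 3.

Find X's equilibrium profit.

2209

Exporter X's profit: π = q_X(144 − (q_X + q_Z)) − 3q_X.
∂π/∂q_X = 141 − 2q_X − q_Z = 0, so q_X = 70.5 − 0.5q_Z.
The game is symmetric, so in equilibrium q_Z = q_X: the reaction function gives 1.5q_X = 70.5, hence q_X = 47.
Price P = 144 − 94 = 50.
X's profit: (50 − 3)·47 = 2209.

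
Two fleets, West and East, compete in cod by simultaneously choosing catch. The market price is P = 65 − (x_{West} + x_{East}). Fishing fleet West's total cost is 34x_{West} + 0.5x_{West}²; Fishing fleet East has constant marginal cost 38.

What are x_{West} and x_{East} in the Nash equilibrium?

7, 10

Fishing fleet West's profit: π = x_{West}(65 − (x_{West} + x_{East})) − 34x_{West} − 0.5x_{West}².
∂π/∂x_{West} = 31 − 3x_{West} − x_{East} = 0, so x_{West} = 31/3 − (1/3)x_{East}.
For East: ∂π/∂x_{East} = 27 − 2x_{East} − x_{West} = 0 ⇒ x_{East} = 13.5 − 0.5x_{West}.
Solving the two reaction functions simultaneously: (1 − (−1/3)(−0.5))x_{West} = 31/3 − (1/3)·13.5, so (5/6)x_{West} = 35/6 and x_{West} = 7.
Then x_{East} = 13.5 − 0.5·7 = 10.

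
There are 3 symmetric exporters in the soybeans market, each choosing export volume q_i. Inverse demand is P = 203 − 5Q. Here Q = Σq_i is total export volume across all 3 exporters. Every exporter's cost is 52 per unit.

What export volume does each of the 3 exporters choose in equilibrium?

A representative exporter's profit is π_i = q_i(203 − 5Q) − 52q_i, with Q = q_i + Σ_{j≠i} q_j.
First-order condition: 151 − 10q_i − 5Σ_{j≠i} q_j = 0.
Imposing symmetry (q_j = q for all j) turns Σ_{j≠i} q_j into 2q, so 151 = 20q and q = 7.55.

7.55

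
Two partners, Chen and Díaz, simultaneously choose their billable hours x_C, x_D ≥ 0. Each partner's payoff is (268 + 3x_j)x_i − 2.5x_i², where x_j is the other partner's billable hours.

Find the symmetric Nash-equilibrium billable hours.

Chen's payoff is (268 + 3x_D)x_C − 2.5x_C².
∂π/∂x_C = 268 + 3x_D − 5x_C = 0, so x_C = 53.6 + 0.6x_D.
By symmetry x_D = x_C; substituting into the reaction function, 0.4x_C = 53.6 and x_C = 134.

134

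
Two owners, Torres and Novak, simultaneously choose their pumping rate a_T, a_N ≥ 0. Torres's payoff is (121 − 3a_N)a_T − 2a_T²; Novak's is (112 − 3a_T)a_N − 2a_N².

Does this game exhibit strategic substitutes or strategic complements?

Expanding Torres's payoff: 121a_T − 3a_Na_T − 2a_T².
∂π/∂a_T = 121 − 3a_N − 4a_T = 0, so a_T = 30.25 − 0.75a_N.
The best-response slope da_T/da_N = −0.75 < 0: the reaction function is downward-sloping, so the choices are strategic substitutes.

strategic substitutes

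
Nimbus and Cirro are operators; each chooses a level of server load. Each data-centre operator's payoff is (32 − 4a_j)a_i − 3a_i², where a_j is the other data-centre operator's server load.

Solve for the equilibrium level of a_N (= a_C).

Nimbus's payoff is (32 − 4a_C)a_N − 3a_N².
∂π/∂a_N = 32 − 4a_C − 6a_N = 0, so a_N = 16/3 − (2/3)a_C.
Setting a_N = a_C in the reaction function: a_N = 16/3 − (2/3)a_N, so a_N = (16/3) / (5/3) = 3.2.

3.2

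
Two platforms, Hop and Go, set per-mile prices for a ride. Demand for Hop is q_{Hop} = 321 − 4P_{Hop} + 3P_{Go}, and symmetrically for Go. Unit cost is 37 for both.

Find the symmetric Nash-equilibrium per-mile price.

Hop's profit: π = (P_{Hop} − 37)(321 − 4P_{Hop} + 3P_{Go}).
∂π/∂P_{Hop} = 469 − 8P_{Hop} + 3P_{Go} = 0 ⇒ P_{Hop} = 58.625 + 0.375P_{Go}.
The game is symmetric, so in equilibrium P_{Go} = P_{Hop}: the reaction function gives 0.625P_{Hop} = 58.625, hence P_{Hop} = 93.8.

93.8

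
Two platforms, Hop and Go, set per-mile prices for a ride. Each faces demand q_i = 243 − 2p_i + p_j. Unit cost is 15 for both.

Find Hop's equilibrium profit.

Hop's profit: π = (p_{Hop} − 15)(243 − 2p_{Hop} + p_{Go}).
∂π/∂p_{Hop} = 273 − 4p_{Hop} + p_{Go} = 0 ⇒ p_{Hop} = 68.25 + 0.25p_{Go}.
By symmetry p_{Go} = p_{Hop}; substituting into the reaction function, 0.75p_{Hop} = 68.25 and p_{Hop} = 91.
q_{Hop} = 243 − 2·91 + 91 = 152.
Profit = (91 − 15)·152 = 11552.

11552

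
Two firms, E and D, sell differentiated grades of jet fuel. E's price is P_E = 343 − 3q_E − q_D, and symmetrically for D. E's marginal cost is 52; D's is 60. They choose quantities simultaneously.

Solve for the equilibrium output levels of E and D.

Firm E's profit: π = q_E(343 − 3q_E − q_D) − 52q_E.
∂π/∂q_E = 291 − 6q_E − q_D = 0 ⇒ q_E = 48.5 − (1/6)q_D.
Similarly q_D = 283/6 − (1/6)q_E.
Substituting the second reaction function into the first: q_E = 48.5 − (1/6)(283/6 − (1/6)q_E), which gives (35/36)q_E = 1463/36 ⇒ q_E = 41.8.
Then q_D = 283/6 − (1/6)·41.8 = 40.2.

41.8, 40.2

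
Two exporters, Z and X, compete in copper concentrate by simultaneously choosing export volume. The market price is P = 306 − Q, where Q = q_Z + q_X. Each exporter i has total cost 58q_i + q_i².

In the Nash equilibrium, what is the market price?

206.8

Exporter Z's profit: π = q_Z(306 − (q_Z + q_X)) − 58q_Z − q_Z².
∂π/∂q_Z = 248 − 4q_Z − q_X = 0, so q_Z = 62 − 0.25q_X.
Setting q_Z = q_X in the reaction function: q_Z = 62 − 0.25q_Z, so q_Z = 62 / 1.25 = 49.6.
Equilibrium price: P = 306 − 99.2 = 206.8.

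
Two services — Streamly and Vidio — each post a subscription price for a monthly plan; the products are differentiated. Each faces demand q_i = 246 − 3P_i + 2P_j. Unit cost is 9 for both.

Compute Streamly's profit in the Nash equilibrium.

Streamly's profit: π = (P_{Streamly} − 9)(246 − 3P_{Streamly} + 2P_{Vidio}).
∂π/∂P_{Streamly} = 273 − 6P_{Streamly} + 2P_{Vidio} = 0 ⇒ P_{Streamly} = 45.5 + (1/3)P_{Vidio}.
The game is symmetric, so in equilibrium P_{Vidio} = P_{Streamly}: the reaction function gives (2/3)P_{Streamly} = 45.5, hence P_{Streamly} = 68.25.
q_{Streamly} = 246 − 3·68.25 + 2·68.25 = 177.75.
Profit = (68.25 − 9)·177.75 = 10531.6875.

10531.6875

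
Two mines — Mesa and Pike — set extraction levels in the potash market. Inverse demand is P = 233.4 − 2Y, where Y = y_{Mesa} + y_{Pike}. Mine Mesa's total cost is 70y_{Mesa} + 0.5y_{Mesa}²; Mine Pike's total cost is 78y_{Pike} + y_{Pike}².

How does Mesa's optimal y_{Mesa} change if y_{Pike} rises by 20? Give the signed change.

Mine Mesa's profit: π = y_{Mesa}(233.4 − 2(y_{Mesa} + y_{Pike})) − 70y_{Mesa} − 0.5y_{Mesa}².
∂π/∂y_{Mesa} = 163.4 − 5y_{Mesa} − 2y_{Pike} = 0, so y_{Mesa} = 32.68 − 0.4y_{Pike}.
The reaction-function slope is −0.4, so a 20-unit rise in y_{Pike} moves y_{Mesa} by −0.4 × 20 = −8. Mesa's best response falls — the actions are strategic substitutes.

-8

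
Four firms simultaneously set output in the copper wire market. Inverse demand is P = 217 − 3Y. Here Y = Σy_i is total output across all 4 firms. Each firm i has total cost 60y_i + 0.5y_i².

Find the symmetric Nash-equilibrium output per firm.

9.8125

A representative firm's profit is π_i = y_i(217 − 3Y) − 60y_i − 0.5y_i², with Y = y_i + Σ_{j≠i} y_j.
First-order condition: 157 − 7y_i − 3Σ_{j≠i} y_j = 0.
With identical firms, set every y_j = y: then 157 − 7y − 9y = 0, i.e. y = 157/16 = 9.8125.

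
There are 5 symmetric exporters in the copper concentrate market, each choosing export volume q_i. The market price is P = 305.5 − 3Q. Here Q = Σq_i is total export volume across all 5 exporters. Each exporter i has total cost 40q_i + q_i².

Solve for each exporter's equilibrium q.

A representative exporter's profit is π_i = q_i(305.5 − 3Q) − 40q_i − q_i², with Q = q_i + Σ_{j≠i} q_j.
First-order condition: 265.5 − 8q_i − 3Σ_{j≠i} q_j = 0.
In a symmetric equilibrium every exporter chooses the same q, so Σ_{j≠i} q_j = 4q. The condition becomes 265.5 − 20q = 0, giving q = 265.5/20 = 13.275.

13.275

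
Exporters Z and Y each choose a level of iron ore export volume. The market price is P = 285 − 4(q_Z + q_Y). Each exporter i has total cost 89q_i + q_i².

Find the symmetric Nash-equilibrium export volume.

Exporter Z's profit: π = q_Z(285 − 4(q_Z + q_Y)) − 89q_Z − q_Z².
∂π/∂q_Z = 196 − 10q_Z − 4q_Y = 0, so q_Z = 19.6 − 0.4q_Y.
Setting q_Z = q_Y in the reaction function: q_Z = 19.6 − 0.4q_Z, so q_Z = 19.6 / 1.4 = 14.

14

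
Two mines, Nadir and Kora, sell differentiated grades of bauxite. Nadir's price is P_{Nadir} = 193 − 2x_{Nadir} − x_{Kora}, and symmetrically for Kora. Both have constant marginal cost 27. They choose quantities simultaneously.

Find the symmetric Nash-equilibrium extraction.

Mine Nadir's profit: π = x_{Nadir}(193 − 2x_{Nadir} − x_{Kora}) − 27x_{Nadir}.
∂π/∂x_{Nadir} = 166 − 4x_{Nadir} − x_{Kora} = 0 ⇒ x_{Nadir} = 41.5 − 0.25x_{Kora}.
The game is symmetric, so in equilibrium x_{Kora} = x_{Nadir}: the reaction function gives 1.25x_{Nadir} = 41.5, hence x_{Nadir} = 33.2.

33.2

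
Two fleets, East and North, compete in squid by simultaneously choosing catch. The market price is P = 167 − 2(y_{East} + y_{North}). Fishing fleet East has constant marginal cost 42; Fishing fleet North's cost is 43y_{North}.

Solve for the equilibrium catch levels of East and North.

21, 20.5

Fishing fleet East's profit: π = y_{East}(167 − 2(y_{East} + y_{North})) − 42y_{East}.
∂π/∂y_{East} = 125 − 4y_{East} − 2y_{North} = 0, so y_{East} = 31.25 − 0.5y_{North}.
By the same steps for North: y_{North} = 31 − 0.5y_{East}.
Solving the two reaction functions simultaneously: (1 − (−0.5)(−0.5))y_{East} = 31.25 − 0.5·31, so 0.75y_{East} = 15.75 and y_{East} = 21.
Then y_{North} = 31 − 0.5·21 = 20.5.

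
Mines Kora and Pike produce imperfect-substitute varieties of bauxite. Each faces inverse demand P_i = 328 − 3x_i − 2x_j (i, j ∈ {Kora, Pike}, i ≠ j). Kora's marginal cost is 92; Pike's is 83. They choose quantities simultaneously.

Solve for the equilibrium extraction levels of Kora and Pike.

28.9375, 31.1875

Mine Kora's profit: π = x_{Kora}(328 − 3x_{Kora} − 2x_{Pike}) − 92x_{Kora}.
∂π/∂x_{Kora} = 236 − 6x_{Kora} − 2x_{Pike} = 0 ⇒ x_{Kora} = 118/3 − (1/3)x_{Pike}.
Similarly x_{Pike} = 245/6 − (1/3)x_{Kora}.
Solving the two reaction functions simultaneously: (1 − (−1/3)(−1/3))x_{Kora} = 118/3 − (1/3)·(245/6), so (8/9)x_{Kora} = 463/18 and x_{Kora} = 28.9375.
Then x_{Pike} = 245/6 − (1/3)·28.9375 = 31.1875.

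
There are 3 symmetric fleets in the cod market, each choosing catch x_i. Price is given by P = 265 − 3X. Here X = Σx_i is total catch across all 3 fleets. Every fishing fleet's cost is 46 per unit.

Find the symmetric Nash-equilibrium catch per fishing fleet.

18.25

A representative fishing fleet's profit is π_i = x_i(265 − 3X) − 46x_i, with X = x_i + Σ_{j≠i} x_j.
First-order condition: 219 − 6x_i − 3Σ_{j≠i} x_j = 0.
Imposing symmetry (x_j = x for all j) turns Σ_{j≠i} x_j into 2x, so 219 = 12x and x = 18.25.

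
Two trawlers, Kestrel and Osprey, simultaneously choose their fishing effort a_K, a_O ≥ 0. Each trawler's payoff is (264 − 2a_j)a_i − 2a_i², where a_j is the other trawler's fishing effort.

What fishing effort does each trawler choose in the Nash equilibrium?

44

Kestrel's payoff is (264 − 2a_O)a_K − 2a_K².
∂π/∂a_K = 264 − 2a_O − 4a_K = 0, so a_K = 66 − 0.5a_O.
Setting a_K = a_O in the reaction function: a_K = 66 − 0.5a_K, so a_K = 66 / 1.5 = 44.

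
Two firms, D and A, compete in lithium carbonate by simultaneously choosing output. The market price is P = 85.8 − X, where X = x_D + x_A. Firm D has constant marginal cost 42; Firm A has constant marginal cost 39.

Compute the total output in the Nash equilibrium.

30.2

Firm D's profit: π = x_D(85.8 − (x_D + x_A)) − 42x_D.
∂π/∂x_D = 43.8 − 2x_D − x_A = 0, so x_D = 21.9 − 0.5x_A.
By the same steps for A: x_A = 23.4 − 0.5x_D.
Plugging x_A into D's best response: x_D = 21.9 − 0.5(23.4 − 0.5x_D) ⇒ 0.75x_D = 10.2, so x_D = 13.6.
Then x_A = 23.4 − 0.5·13.6 = 16.6.
Total output: 13.6 + 16.6 = 30.2.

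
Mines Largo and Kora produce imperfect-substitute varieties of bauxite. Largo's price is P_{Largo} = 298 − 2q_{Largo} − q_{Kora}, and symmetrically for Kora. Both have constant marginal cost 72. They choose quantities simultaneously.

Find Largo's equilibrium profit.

4086.08

Mine Largo's profit: π = q_{Largo}(298 − 2q_{Largo} − q_{Kora}) − 72q_{Largo}.
∂π/∂q_{Largo} = 226 − 4q_{Largo} − q_{Kora} = 0 ⇒ q_{Largo} = 56.5 − 0.25q_{Kora}.
By symmetry q_{Kora} = q_{Largo}; substituting into the reaction function, 1.25q_{Largo} = 56.5 and q_{Largo} = 45.2.
P_{Largo} = 298 − 2·45.2 − 45.2 = 162.4.
Profit = (162.4 − 72)·45.2 = 4086.08.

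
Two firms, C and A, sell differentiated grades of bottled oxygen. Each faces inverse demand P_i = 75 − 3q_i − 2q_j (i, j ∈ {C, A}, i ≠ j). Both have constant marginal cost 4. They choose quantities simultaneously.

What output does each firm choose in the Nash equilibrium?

8.875

Firm C's profit: π = q_C(75 − 3q_C − 2q_A) − 4q_C.
∂π/∂q_C = 71 − 6q_C − 2q_A = 0 ⇒ q_C = 71/6 − (1/3)q_A.
By symmetry q_A = q_C; substituting into the reaction function, (4/3)q_C = 71/6 and q_C = 8.875.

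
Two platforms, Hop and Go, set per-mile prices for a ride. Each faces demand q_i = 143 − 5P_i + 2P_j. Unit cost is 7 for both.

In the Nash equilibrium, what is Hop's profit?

1162.8125

Hop's profit: π = (P_{Hop} − 7)(143 − 5P_{Hop} + 2P_{Go}).
∂π/∂P_{Hop} = 178 − 10P_{Hop} + 2P_{Go} = 0 ⇒ P_{Hop} = 17.8 + 0.2P_{Go}.
Setting P_{Hop} = P_{Go} in the reaction function: P_{Hop} = 17.8 + 0.2P_{Hop}, so P_{Hop} = 17.8 / 0.8 = 22.25.
q_{Hop} = 143 − 5·22.25 + 2·22.25 = 76.25.
Profit = (22.25 − 7)·76.25 = 1162.8125.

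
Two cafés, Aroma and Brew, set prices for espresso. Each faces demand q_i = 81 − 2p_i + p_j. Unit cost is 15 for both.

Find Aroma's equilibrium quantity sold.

44

Aroma's profit: π = (p_{Aroma} − 15)(81 − 2p_{Aroma} + p_{Brew}).
∂π/∂p_{Aroma} = 111 − 4p_{Aroma} + p_{Brew} = 0 ⇒ p_{Aroma} = 27.75 + 0.25p_{Brew}.
Setting p_{Aroma} = p_{Brew} in the reaction function: p_{Aroma} = 27.75 + 0.25p_{Aroma}, so p_{Aroma} = 27.75 / 0.75 = 37.
q_{Aroma} = 81 − 2·37 + 37 = 44.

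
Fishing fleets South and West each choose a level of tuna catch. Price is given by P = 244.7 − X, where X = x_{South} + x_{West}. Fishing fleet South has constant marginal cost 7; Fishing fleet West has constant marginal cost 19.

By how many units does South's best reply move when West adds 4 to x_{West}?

Fishing fleet South's profit: π = x_{South}(244.7 − (x_{South} + x_{West})) − 7x_{South}.
∂π/∂x_{South} = 237.7 − 2x_{South} − x_{West} = 0, so x_{South} = 118.85 − 0.5x_{West}.
The reaction-function slope is −0.5, so a 4-unit rise in x_{West} moves x_{South} by −0.5 × 4 = −2. South's best response falls — the actions are strategic substitutes.

-2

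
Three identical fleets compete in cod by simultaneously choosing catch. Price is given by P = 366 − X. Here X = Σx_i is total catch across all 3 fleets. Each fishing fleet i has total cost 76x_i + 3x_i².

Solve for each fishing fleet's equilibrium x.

A representative fishing fleet's profit is π_i = x_i(366 − X) − 76x_i − 3x_i², with X = x_i + Σ_{j≠i} x_j.
First-order condition: 290 − 8x_i − Σ_{j≠i} x_j = 0.
In a symmetric equilibrium every fishing fleet chooses the same x, so Σ_{j≠i} x_j = 2x. The condition becomes 290 − 10x = 0, giving x = 290/10 = 29.

29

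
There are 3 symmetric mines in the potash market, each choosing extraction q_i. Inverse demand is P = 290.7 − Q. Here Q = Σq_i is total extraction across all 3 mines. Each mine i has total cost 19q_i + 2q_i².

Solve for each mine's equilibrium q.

A representative mine's profit is π_i = q_i(290.7 − Q) − 19q_i − 2q_i², with Q = q_i + Σ_{j≠i} q_j.
First-order condition: 271.7 − 6q_i − Σ_{j≠i} q_j = 0.
Imposing symmetry (q_j = q for all j) turns Σ_{j≠i} q_j into 2q, so 271.7 = 8q and q = 33.9625.

33.9625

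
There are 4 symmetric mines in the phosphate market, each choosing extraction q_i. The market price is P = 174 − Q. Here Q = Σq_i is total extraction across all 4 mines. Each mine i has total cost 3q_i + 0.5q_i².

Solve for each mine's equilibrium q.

28.5

A representative mine's profit is π_i = q_i(174 − Q) − 3q_i − 0.5q_i², with Q = q_i + Σ_{j≠i} q_j.
First-order condition: 171 − 3q_i − Σ_{j≠i} q_j = 0.
Imposing symmetry (q_j = q for all j) turns Σ_{j≠i} q_j into 3q, so 171 = 6q and q = 28.5.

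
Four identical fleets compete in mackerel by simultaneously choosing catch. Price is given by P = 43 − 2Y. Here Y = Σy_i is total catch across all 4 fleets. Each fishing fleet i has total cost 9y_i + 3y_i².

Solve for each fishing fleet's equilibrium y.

2.125

A representative fishing fleet's profit is π_i = y_i(43 − 2Y) − 9y_i − 3y_i², with Y = y_i + Σ_{j≠i} y_j.
First-order condition: 34 − 10y_i − 2Σ_{j≠i} y_j = 0.
Imposing symmetry (y_j = y for all j) turns Σ_{j≠i} y_j into 3y, so 34 = 16y and y = 2.125.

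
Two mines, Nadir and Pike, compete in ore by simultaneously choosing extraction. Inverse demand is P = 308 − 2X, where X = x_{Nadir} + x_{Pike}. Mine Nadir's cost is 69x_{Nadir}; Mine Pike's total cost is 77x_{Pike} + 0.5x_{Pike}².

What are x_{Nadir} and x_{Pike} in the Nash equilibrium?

45.8125, 27.875

Mine Nadir's profit: π = x_{Nadir}(308 − 2(x_{Nadir} + x_{Pike})) − 69x_{Nadir}.
∂π/∂x_{Nadir} = 239 − 4x_{Nadir} − 2x_{Pike} = 0, so x_{Nadir} = 59.75 − 0.5x_{Pike}.
For Pike: ∂π/∂x_{Pike} = 231 − 5x_{Pike} − 2x_{Nadir} = 0 ⇒ x_{Pike} = 46.2 − 0.4x_{Nadir}.
Substituting the second reaction function into the first: x_{Nadir} = 59.75 − 0.5(46.2 − 0.4x_{Nadir}), which gives 0.8x_{Nadir} = 36.65 ⇒ x_{Nadir} = 45.8125.
Then x_{Pike} = 46.2 − 0.4·45.8125 = 27.875.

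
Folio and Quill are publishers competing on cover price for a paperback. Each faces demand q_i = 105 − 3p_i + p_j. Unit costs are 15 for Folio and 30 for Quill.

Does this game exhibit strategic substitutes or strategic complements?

strategic complements

Folio's profit: π = (p_{Folio} − 15)(105 − 3p_{Folio} + p_{Quill}).
∂π/∂p_{Folio} = 150 − 6p_{Folio} + p_{Quill} = 0 ⇒ p_{Folio} = 25 + (1/6)p_{Quill}.
The best-response slope dp_{Folio}/dp_{Quill} = 1/6 > 0: the reaction function is upward-sloping, so the choices are strategic complements.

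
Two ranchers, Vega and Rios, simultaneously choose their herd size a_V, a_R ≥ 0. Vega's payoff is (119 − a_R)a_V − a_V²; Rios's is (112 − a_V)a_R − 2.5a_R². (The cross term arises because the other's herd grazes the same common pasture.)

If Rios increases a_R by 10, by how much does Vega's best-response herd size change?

Expanding Vega's payoff: 119a_V − a_Ra_V − a_V².
∂π/∂a_V = 119 − a_R − 2a_V = 0, so a_V = 59.5 − 0.5a_R.
The reaction-function slope is −0.5, so a 10-unit rise in a_R moves a_V by −0.5 × 10 = −5. Vega's best response falls — the actions are strategic substitutes.

-5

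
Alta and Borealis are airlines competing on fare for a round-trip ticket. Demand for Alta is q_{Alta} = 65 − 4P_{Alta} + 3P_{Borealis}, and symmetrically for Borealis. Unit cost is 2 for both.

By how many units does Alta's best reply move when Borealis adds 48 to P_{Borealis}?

18

Alta's profit: π = (P_{Alta} − 2)(65 − 4P_{Alta} + 3P_{Borealis}).
∂π/∂P_{Alta} = 73 − 8P_{Alta} + 3P_{Borealis} = 0 ⇒ P_{Alta} = 9.125 + 0.375P_{Borealis}.
The reaction-function slope is 0.375, so a 48-unit rise in P_{Borealis} moves P_{Alta} by 0.375 × 48 = 18. Alta's best response rises — the actions are strategic complements.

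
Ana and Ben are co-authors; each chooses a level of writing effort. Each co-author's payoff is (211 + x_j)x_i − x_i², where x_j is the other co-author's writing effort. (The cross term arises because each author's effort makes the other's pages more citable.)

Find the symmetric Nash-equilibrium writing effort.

211

Ana's payoff is (211 + x_B)x_A − x_A².
∂π/∂x_A = 211 + x_B − 2x_A = 0, so x_A = 105.5 + 0.5x_B.
By symmetry x_B = x_A; substituting into the reaction function, 0.5x_A = 105.5 and x_A = 211.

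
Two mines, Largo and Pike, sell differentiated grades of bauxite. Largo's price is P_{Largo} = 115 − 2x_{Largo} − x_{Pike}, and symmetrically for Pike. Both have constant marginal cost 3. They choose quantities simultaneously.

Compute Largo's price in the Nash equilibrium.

47.8

Mine Largo's profit: π = x_{Largo}(115 − 2x_{Largo} − x_{Pike}) − 3x_{Largo}.
∂π/∂x_{Largo} = 112 − 4x_{Largo} − x_{Pike} = 0 ⇒ x_{Largo} = 28 − 0.25x_{Pike}.
By symmetry x_{Pike} = x_{Largo}; substituting into the reaction function, 1.25x_{Largo} = 28 and x_{Largo} = 22.4.
P_{Largo} = 115 − 2·22.4 − 22.4 = 47.8.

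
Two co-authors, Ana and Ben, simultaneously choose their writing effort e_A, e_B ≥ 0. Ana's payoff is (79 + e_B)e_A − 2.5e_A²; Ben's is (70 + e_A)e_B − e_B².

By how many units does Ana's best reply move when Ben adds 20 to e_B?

4

Expanding Ana's payoff: 79e_A + e_Be_A − 2.5e_A².
∂π/∂e_A = 79 + e_B − 5e_A = 0, so e_A = 15.8 + 0.2e_B.
The reaction-function slope is 0.2, so a 20-unit rise in e_B moves e_A by 0.2 × 20 = 4. Ana's best response rises — the actions are strategic complements.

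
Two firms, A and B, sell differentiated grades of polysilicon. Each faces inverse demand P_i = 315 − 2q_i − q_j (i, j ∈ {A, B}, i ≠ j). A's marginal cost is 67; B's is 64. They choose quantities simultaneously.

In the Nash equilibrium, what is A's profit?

4880.72

Firm A's profit: π = q_A(315 − 2q_A − q_B) − 67q_A.
∂π/∂q_A = 248 − 4q_A − q_B = 0 ⇒ q_A = 62 − 0.25q_B.
Similarly q_B = 62.75 − 0.25q_A.
Substituting the second reaction function into the first: q_A = 62 − 0.25(62.75 − 0.25q_A), which gives 0.9375q_A = 46.3125 ⇒ q_A = 49.4.
Then q_B = 62.75 − 0.25·49.4 = 50.4.
P_A = 315 − 2·49.4 − 50.4 = 165.8.
Profit = (165.8 − 67)·49.4 = 4880.72.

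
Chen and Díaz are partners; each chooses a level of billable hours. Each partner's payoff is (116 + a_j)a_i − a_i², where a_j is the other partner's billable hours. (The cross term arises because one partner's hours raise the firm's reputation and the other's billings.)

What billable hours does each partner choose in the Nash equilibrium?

Chen's payoff is (116 + a_D)a_C − a_C².
∂π/∂a_C = 116 + a_D − 2a_C = 0, so a_C = 58 + 0.5a_D.
The game is symmetric, so in equilibrium a_D = a_C: the reaction function gives 0.5a_C = 58, hence a_C = 116.

116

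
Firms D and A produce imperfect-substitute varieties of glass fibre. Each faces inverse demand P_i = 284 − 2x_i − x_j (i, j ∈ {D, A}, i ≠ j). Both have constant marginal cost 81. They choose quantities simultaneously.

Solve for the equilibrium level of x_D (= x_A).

Firm D's profit: π = x_D(284 − 2x_D − x_A) − 81x_D.
∂π/∂x_D = 203 − 4x_D − x_A = 0 ⇒ x_D = 50.75 − 0.25x_A.
By symmetry x_A = x_D; substituting into the reaction function, 1.25x_D = 50.75 and x_D = 40.6.

40.6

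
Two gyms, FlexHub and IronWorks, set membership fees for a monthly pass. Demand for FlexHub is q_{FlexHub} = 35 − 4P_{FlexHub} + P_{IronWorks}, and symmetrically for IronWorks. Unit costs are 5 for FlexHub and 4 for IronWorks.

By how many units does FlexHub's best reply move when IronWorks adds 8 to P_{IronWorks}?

FlexHub's profit: π = (P_{FlexHub} − 5)(35 − 4P_{FlexHub} + P_{IronWorks}).
∂π/∂P_{FlexHub} = 55 − 8P_{FlexHub} + P_{IronWorks} = 0 ⇒ P_{FlexHub} = 6.875 + 0.125P_{IronWorks}.
The reaction-function slope is 0.125, so an 8-unit rise in P_{IronWorks} moves P_{FlexHub} by 0.125 × 8 = 1. FlexHub's best response rises — the actions are strategic complements.

1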